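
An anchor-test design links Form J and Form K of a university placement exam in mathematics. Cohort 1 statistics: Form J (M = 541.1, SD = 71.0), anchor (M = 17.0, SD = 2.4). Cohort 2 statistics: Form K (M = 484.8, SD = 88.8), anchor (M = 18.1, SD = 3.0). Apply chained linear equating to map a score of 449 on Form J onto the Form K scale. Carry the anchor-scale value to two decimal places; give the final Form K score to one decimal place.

360.2

Form J → anchor (Cohort 1): v = (2.4/71.0)(449 − 541.1) + 17.0 = 13.89
anchor → Form K (Cohort 2): y = (88.8/3.0)(13.89 − 18.1) + 484.8 = 360.2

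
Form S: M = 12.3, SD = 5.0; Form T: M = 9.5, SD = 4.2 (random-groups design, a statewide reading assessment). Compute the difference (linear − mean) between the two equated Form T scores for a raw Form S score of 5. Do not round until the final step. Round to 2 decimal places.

Mean-equated: 5 + (9.5 − 12.3) = 2.20
Linear-equated: (4.2/5.0)(5 − 12.3) + 9.5 = 3.368
Difference = 3.368 − 2.20 = 1.17

1.17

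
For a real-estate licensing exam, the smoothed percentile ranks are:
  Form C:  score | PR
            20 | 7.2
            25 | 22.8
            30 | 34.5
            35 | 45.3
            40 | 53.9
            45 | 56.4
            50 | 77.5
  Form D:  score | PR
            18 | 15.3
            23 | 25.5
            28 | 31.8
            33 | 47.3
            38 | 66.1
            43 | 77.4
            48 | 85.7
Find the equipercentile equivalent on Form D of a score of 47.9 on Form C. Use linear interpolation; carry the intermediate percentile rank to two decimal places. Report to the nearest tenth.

PR of 47.9 on Form C: 56.4 + (47.9 − 45)/(50 − 45) × (77.5 − 56.4) = 68.64
On Form D, PR 68.64 falls between score 38 (PR 66.1) and 43 (PR 77.4).
Interpolate: 38 + (68.64 − 66.1)/(77.4 − 66.1) × (43 − 38) = 39.1

39.1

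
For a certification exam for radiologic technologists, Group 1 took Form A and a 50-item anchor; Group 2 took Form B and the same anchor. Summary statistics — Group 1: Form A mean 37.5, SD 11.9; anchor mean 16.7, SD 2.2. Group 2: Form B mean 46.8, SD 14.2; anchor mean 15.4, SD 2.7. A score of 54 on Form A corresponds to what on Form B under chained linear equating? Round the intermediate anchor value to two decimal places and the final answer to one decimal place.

Form A → anchor (Group 1): v = (2.2/11.9)(54 − 37.5) + 16.7 = 19.75
anchor → Form B (Group 2): y = (14.2/2.7)(19.75 − 15.4) + 46.8 = 69.7

69.7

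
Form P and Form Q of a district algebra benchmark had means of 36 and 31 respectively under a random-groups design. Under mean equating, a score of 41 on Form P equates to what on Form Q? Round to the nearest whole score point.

36

Mean equating: y = x + (M_Y − M_X) = 41 + (31 − 36) = 36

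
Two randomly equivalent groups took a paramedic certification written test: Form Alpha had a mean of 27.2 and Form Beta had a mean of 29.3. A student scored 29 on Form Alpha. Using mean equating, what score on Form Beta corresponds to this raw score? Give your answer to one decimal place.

31.1

Mean equating: y = x + (M_Y − M_X) = 29 + (29.3 − 27.2) = 31.1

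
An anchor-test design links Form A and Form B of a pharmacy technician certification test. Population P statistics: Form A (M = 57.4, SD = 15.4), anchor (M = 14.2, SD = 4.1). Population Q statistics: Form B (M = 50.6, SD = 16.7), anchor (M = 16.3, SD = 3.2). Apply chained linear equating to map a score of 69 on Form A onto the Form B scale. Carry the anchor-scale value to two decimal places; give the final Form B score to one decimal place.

Form A → anchor (Population P): v = (4.1/15.4)(69 − 57.4) + 14.2 = 17.29
anchor → Form B (Population Q): y = (16.7/3.2)(17.29 − 16.3) + 50.6 = 55.8

55.8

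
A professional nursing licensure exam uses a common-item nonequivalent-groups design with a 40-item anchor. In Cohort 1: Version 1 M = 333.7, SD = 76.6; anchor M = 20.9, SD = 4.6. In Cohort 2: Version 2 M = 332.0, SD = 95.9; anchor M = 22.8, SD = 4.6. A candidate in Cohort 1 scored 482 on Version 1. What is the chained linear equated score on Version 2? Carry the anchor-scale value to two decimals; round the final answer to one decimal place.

Version 1 → anchor (Cohort 1): v = (4.6/76.6)(482 − 333.7) + 20.9 = 29.81
anchor → Version 2 (Cohort 2): y = (95.9/4.6)(29.81 − 22.8) + 332.0 = 478.1

478.1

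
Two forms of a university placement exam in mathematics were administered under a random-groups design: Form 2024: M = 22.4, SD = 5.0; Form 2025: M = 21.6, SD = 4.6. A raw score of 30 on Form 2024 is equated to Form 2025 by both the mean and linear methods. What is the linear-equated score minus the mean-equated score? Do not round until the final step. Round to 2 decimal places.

Mean-equated: 30 + (21.6 − 22.4) = 29.20
Linear-equated: (4.6/5.0)(30 − 22.4) + 21.6 = 28.592
Difference = 28.592 − 29.20 = -0.61

-0.61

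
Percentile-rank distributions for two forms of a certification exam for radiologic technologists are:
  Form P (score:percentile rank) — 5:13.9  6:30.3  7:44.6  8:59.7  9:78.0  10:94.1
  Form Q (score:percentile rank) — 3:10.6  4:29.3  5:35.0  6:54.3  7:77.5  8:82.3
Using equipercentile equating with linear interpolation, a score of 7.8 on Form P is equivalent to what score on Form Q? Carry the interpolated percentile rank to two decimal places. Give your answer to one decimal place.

PR of 7.8 on Form P: 44.6 + (7.8 − 7)/(8 − 7) × (59.7 − 44.6) = 56.68
On Form Q, PR 56.68 falls between score 6 (PR 54.3) and 7 (PR 77.5).
Interpolate: 6 + (56.68 − 54.3)/(77.5 − 54.3) × (7 − 6) = 6.1

6.1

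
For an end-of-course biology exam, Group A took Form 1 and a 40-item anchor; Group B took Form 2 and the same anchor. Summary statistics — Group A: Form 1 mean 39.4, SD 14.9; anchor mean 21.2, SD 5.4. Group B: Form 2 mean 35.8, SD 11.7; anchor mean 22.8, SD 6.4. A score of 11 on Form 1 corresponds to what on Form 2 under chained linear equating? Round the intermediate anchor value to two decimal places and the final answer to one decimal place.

14.1

Form 1 → anchor (Group A): v = (5.4/14.9)(11 − 39.4) + 21.2 = 10.91
anchor → Form 2 (Group B): y = (11.7/6.4)(10.91 − 22.8) + 35.8 = 14.1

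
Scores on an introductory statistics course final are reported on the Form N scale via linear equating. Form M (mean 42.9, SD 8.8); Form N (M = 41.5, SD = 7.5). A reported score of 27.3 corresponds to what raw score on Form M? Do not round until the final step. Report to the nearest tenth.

Invert y = (SD_Y/SD_X)(x − M_X) + M_Y:
x = (SD_X/SD_Y)(y − M_Y) + M_X = (8.8/7.5)(27.3 − 41.5) + 42.9
x = 1.173333 × -14.200 + 42.9 = 26.2

26.2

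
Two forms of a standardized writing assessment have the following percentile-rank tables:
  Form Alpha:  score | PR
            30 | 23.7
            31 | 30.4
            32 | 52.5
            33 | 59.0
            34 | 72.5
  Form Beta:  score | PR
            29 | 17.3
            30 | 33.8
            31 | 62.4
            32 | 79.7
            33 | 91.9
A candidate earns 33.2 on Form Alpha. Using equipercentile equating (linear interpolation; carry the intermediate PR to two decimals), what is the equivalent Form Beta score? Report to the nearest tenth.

PR of 33.2 on Form Alpha: 59.0 + (33.2 − 33)/(34 − 33) × (72.5 − 59.0) = 61.70
On Form Beta, PR 61.70 falls between score 30 (PR 33.8) and 31 (PR 62.4).
Interpolate: 30 + (61.70 − 33.8)/(62.4 − 33.8) × (31 − 30) = 31.0

31.0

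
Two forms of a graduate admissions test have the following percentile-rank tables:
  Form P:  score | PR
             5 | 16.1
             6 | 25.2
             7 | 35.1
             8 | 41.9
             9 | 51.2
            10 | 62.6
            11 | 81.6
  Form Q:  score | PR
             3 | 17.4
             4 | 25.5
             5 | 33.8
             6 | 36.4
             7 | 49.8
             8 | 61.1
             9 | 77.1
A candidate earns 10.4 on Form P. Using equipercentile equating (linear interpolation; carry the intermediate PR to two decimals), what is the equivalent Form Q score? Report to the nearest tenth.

PR of 10.4 on Form P: 62.6 + (10.4 − 10)/(11 − 10) × (81.6 − 62.6) = 70.20
On Form Q, PR 70.20 falls between score 8 (PR 61.1) and 9 (PR 77.1).
Interpolate: 8 + (70.20 − 61.1)/(77.1 − 61.1) × (9 − 8) = 8.6

8.6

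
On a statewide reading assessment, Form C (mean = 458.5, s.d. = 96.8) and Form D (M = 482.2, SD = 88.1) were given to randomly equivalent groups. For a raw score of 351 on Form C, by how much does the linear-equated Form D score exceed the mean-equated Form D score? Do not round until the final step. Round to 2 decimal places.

Mean-equated: 351 + (482.2 − 458.5) = 374.70
Linear-equated: (88.1/96.8)(351 − 458.5) + 482.2 = 384.362
Difference = 384.362 − 374.70 = 9.66

9.66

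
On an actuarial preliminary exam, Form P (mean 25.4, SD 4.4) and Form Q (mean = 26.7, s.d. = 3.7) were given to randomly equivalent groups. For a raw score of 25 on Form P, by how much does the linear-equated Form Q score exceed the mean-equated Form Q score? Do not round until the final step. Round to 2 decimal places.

Mean-equated: 25 + (26.7 − 25.4) = 26.30
Linear-equated: (3.7/4.4)(25 − 25.4) + 26.7 = 26.364
Difference = 26.364 − 26.30 = 0.06

0.06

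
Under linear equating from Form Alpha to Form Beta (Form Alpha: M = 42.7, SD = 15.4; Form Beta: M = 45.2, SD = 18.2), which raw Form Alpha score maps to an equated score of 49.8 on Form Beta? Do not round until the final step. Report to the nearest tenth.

Invert y = (SD_Y/SD_X)(x − M_X) + M_Y:
x = (SD_X/SD_Y)(y − M_Y) + M_X = (15.4/18.2)(49.8 − 45.2) + 42.7
x = 0.846154 × 4.600 + 42.7 = 46.6

46.6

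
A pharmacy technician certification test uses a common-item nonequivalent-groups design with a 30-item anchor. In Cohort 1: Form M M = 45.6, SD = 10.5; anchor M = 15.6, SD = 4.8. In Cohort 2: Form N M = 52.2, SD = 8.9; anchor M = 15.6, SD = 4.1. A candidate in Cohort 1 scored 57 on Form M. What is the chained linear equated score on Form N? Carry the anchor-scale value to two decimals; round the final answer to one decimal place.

Form M → anchor (Cohort 1): v = (4.8/10.5)(57 − 45.6) + 15.6 = 20.81
anchor → Form N (Cohort 2): y = (8.9/4.1)(20.81 − 15.6) + 52.2 = 63.5

63.5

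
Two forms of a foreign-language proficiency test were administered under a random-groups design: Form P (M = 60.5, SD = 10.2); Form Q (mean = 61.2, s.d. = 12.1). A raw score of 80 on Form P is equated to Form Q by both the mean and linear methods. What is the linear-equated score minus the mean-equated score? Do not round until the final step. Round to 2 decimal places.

3.63

Mean-equated: 80 + (61.2 − 60.5) = 80.70
Linear-equated: (12.1/10.2)(80 − 60.5) + 61.2 = 84.332
Difference = 84.332 − 80.70 = 3.63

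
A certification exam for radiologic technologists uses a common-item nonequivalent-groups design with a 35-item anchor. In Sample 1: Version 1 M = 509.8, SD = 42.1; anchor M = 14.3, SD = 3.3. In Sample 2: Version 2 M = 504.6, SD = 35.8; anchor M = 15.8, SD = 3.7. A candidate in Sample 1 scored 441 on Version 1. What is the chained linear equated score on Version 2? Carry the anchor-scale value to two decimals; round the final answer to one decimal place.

Version 1 → anchor (Sample 1): v = (3.3/42.1)(441 − 509.8) + 14.3 = 8.91
anchor → Version 2 (Sample 2): y = (35.8/3.7)(8.91 − 15.8) + 504.6 = 437.9

437.9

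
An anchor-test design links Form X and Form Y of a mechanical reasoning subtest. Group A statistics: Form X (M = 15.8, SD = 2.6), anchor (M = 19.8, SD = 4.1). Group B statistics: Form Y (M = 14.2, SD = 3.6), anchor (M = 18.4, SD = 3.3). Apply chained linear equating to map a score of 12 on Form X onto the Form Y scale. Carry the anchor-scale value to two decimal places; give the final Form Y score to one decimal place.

Form X → anchor (Group A): v = (4.1/2.6)(12 − 15.8) + 19.8 = 13.81
anchor → Form Y (Group B): y = (3.6/3.3)(13.81 − 18.4) + 14.2 = 9.2

9.2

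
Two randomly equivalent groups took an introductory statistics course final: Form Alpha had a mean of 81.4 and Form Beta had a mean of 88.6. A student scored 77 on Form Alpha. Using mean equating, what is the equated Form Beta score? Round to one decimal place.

Mean equating: y = x + (M_Y − M_X) = 77 + (88.6 − 81.4) = 84.2

84.2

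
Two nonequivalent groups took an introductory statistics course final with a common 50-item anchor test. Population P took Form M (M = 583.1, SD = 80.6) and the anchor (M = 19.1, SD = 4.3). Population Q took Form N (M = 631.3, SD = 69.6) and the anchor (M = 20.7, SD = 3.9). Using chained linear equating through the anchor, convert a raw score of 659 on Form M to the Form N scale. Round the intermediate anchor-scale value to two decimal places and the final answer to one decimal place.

675.0

Form M → anchor (Population P): v = (4.3/80.6)(659 − 583.1) + 19.1 = 23.15
anchor → Form N (Population Q): y = (69.6/3.9)(23.15 − 20.7) + 631.3 = 675.0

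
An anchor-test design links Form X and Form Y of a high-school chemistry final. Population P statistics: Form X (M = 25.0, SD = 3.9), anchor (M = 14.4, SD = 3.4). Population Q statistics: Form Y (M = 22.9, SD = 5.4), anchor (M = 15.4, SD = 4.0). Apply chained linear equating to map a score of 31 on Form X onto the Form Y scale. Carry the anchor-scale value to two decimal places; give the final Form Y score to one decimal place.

28.6

Form X → anchor (Population P): v = (3.4/3.9)(31 − 25.0) + 14.4 = 19.63
anchor → Form Y (Population Q): y = (5.4/4.0)(19.63 − 15.4) + 22.9 = 28.6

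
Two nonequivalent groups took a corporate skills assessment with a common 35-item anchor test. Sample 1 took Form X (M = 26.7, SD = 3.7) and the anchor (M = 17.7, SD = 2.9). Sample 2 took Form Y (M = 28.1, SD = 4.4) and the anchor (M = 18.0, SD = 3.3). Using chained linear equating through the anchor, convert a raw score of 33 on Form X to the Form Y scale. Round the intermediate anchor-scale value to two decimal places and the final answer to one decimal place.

34.3

Form X → anchor (Sample 1): v = (2.9/3.7)(33 − 26.7) + 17.7 = 22.64
anchor → Form Y (Sample 2): y = (4.4/3.3)(22.64 − 18.0) + 28.1 = 34.3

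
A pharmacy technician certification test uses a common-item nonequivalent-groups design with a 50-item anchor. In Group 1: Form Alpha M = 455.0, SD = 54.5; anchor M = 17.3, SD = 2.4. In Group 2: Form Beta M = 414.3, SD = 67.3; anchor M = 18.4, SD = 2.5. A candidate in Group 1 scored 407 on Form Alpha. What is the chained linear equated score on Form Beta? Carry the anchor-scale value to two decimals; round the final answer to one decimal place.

327.9

Form Alpha → anchor (Group 1): v = (2.4/54.5)(407 − 455.0) + 17.3 = 15.19
anchor → Form Beta (Group 2): y = (67.3/2.5)(15.19 − 18.4) + 414.3 = 327.9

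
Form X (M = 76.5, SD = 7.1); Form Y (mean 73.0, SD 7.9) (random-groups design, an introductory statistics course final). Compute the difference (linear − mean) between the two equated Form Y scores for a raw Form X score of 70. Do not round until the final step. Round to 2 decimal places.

-0.73

Mean-equated: 70 + (73.0 − 76.5) = 66.50
Linear-equated: (7.9/7.1)(70 − 76.5) + 73.0 = 65.768
Difference = 65.768 − 66.50 = -0.73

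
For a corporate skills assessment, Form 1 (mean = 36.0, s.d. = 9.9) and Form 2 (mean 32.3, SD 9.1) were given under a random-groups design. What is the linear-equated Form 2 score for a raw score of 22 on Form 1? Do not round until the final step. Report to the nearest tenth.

19.4

Linear equating: y = (SD_Y/SD_X)(x − M_X) + M_Y
y = (9.1/9.9)(22 − 36.0) + 32.3
y = 0.919192 × -14.0 + 32.3 = -12.8687 + 32.3 = 19.4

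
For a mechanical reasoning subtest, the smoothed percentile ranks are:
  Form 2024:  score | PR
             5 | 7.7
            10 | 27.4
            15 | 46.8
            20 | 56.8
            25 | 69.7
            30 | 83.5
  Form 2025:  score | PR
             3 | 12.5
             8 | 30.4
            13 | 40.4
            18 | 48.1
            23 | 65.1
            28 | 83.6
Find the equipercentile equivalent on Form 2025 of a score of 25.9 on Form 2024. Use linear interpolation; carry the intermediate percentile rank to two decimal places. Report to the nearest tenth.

24.9

PR of 25.9 on Form 2024: 69.7 + (25.9 − 25)/(30 − 25) × (83.5 − 69.7) = 72.18
On Form 2025, PR 72.18 falls between score 23 (PR 65.1) and 28 (PR 83.6).
Interpolate: 23 + (72.18 − 65.1)/(83.6 − 65.1) × (28 − 23) = 24.9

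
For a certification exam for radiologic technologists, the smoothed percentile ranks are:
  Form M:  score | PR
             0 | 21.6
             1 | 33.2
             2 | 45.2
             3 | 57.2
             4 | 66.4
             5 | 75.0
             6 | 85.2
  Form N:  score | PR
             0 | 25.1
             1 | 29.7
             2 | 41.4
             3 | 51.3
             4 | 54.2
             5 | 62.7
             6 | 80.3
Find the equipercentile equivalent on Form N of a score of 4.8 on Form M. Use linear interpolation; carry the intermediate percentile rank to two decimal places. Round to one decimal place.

5.6

PR of 4.8 on Form M: 66.4 + (4.8 − 4)/(5 − 4) × (75.0 − 66.4) = 73.28
On Form N, PR 73.28 falls between score 5 (PR 62.7) and 6 (PR 80.3).
Interpolate: 5 + (73.28 − 62.7)/(80.3 − 62.7) × (6 − 5) = 5.6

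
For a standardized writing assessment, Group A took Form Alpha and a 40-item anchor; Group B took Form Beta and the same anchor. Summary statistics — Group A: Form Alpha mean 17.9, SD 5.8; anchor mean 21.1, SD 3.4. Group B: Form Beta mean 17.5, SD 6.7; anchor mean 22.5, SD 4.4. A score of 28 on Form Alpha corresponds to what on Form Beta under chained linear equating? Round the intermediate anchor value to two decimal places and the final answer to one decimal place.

Form Alpha → anchor (Group A): v = (3.4/5.8)(28 − 17.9) + 21.1 = 27.02
anchor → Form Beta (Group B): y = (6.7/4.4)(27.02 − 22.5) + 17.5 = 24.4

24.4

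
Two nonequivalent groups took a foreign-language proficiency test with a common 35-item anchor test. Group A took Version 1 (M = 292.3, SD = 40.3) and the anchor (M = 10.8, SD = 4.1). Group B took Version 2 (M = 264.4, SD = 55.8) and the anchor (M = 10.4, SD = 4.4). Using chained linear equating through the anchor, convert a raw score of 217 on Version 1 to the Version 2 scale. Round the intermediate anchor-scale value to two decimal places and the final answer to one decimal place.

Version 1 → anchor (Group A): v = (4.1/40.3)(217 − 292.3) + 10.8 = 3.14
anchor → Version 2 (Group B): y = (55.8/4.4)(3.14 − 10.4) + 264.4 = 172.3

172.3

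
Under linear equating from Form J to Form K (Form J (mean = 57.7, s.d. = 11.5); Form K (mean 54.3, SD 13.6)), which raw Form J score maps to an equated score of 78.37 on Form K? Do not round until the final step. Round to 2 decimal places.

Invert y = (SD_Y/SD_X)(x − M_X) + M_Y:
x = (SD_X/SD_Y)(y − M_Y) + M_X = (11.5/13.6)(78.37 − 54.3) + 57.7
x = 0.845588 × 24.070 + 57.7 = 78.05

78.05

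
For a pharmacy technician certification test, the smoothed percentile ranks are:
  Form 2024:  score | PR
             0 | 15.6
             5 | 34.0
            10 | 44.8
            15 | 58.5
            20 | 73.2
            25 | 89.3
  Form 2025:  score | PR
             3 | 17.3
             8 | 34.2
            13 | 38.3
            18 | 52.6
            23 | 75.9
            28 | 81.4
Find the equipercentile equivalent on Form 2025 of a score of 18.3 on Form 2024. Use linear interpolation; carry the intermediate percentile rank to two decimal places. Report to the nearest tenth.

PR of 18.3 on Form 2024: 58.5 + (18.3 − 15)/(20 − 15) × (73.2 − 58.5) = 68.20
On Form 2025, PR 68.20 falls between score 18 (PR 52.6) and 23 (PR 75.9).
Interpolate: 18 + (68.20 − 52.6)/(75.9 − 52.6) × (23 − 18) = 21.3

21.3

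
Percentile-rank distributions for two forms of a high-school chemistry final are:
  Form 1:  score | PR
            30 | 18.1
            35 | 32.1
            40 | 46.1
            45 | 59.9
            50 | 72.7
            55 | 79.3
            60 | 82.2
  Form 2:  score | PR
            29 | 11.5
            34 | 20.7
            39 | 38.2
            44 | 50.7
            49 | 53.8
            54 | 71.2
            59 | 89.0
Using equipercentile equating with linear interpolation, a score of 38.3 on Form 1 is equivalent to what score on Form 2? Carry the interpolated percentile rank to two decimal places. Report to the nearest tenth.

PR of 38.3 on Form 1: 32.1 + (38.3 − 35)/(40 − 35) × (46.1 − 32.1) = 41.34
On Form 2, PR 41.34 falls between score 39 (PR 38.2) and 44 (PR 50.7).
Interpolate: 39 + (41.34 − 38.2)/(50.7 − 38.2) × (44 − 39) = 40.3

40.3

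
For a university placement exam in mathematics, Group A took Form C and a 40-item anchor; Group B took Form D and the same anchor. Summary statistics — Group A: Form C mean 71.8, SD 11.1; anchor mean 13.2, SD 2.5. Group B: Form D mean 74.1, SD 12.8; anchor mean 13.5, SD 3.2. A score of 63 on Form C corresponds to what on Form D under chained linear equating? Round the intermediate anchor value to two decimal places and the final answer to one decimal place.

Form C → anchor (Group A): v = (2.5/11.1)(63 − 71.8) + 13.2 = 11.22
anchor → Form D (Group B): y = (12.8/3.2)(11.22 − 13.5) + 74.1 = 65.0

65.0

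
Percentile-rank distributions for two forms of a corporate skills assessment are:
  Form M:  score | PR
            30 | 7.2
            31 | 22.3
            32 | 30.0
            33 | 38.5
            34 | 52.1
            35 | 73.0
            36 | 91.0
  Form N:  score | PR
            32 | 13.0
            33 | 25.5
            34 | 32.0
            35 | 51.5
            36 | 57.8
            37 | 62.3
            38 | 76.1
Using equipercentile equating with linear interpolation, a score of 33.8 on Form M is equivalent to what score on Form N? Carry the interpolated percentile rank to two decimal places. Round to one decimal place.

34.9

PR of 33.8 on Form M: 38.5 + (33.8 − 33)/(34 − 33) × (52.1 − 38.5) = 49.38
On Form N, PR 49.38 falls between score 34 (PR 32.0) and 35 (PR 51.5).
Interpolate: 34 + (49.38 − 32.0)/(51.5 − 32.0) × (35 − 34) = 34.9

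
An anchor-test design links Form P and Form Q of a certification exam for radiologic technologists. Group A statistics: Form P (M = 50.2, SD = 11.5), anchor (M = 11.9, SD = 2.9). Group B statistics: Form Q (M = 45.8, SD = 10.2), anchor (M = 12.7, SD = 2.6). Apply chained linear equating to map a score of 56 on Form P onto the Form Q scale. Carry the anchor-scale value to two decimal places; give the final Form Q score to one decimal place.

48.4

Form P → anchor (Group A): v = (2.9/11.5)(56 − 50.2) + 11.9 = 13.36
anchor → Form Q (Group B): y = (10.2/2.6)(13.36 − 12.7) + 45.8 = 48.4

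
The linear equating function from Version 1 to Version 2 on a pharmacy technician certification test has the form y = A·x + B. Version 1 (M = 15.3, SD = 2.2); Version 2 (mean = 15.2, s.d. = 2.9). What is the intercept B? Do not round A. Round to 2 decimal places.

-4.97

A = SD_Y / SD_X = 2.9 / 2.2 = 1.318182
B = M_Y − A·M_X = 15.2 − 1.318182 × 15.3 = -4.97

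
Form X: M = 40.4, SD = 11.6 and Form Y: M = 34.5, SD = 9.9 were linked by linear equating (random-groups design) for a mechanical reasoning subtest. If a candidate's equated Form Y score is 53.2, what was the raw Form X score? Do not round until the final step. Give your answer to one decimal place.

62.3

Invert y = (SD_Y/SD_X)(x − M_X) + M_Y:
x = (SD_X/SD_Y)(y − M_Y) + M_X = (11.6/9.9)(53.2 − 34.5) + 40.4
x = 1.171717 × 18.700 + 40.4 = 62.3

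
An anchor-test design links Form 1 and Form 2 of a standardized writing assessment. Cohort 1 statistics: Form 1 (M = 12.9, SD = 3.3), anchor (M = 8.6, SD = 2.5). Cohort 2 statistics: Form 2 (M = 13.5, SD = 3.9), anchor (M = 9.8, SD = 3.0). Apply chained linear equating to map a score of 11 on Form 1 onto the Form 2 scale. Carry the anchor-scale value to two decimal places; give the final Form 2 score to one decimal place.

10.1

Form 1 → anchor (Cohort 1): v = (2.5/3.3)(11 − 12.9) + 8.6 = 7.16
anchor → Form 2 (Cohort 2): y = (3.9/3.0)(7.16 − 9.8) + 13.5 = 10.1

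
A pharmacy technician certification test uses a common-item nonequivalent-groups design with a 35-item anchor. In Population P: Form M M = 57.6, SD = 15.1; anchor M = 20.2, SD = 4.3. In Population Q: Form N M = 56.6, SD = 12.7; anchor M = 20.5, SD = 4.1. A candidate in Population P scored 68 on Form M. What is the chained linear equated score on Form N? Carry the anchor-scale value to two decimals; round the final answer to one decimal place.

64.8

Form M → anchor (Population P): v = (4.3/15.1)(68 − 57.6) + 20.2 = 23.16
anchor → Form N (Population Q): y = (12.7/4.1)(23.16 − 20.5) + 56.6 = 64.8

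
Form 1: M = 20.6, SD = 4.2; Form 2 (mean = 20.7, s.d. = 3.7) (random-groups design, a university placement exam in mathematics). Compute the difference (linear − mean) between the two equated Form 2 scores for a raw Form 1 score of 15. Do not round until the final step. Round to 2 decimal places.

0.67

Mean-equated: 15 + (20.7 − 20.6) = 15.10
Linear-equated: (3.7/4.2)(15 − 20.6) + 20.7 = 15.767
Difference = 15.767 − 15.10 = 0.67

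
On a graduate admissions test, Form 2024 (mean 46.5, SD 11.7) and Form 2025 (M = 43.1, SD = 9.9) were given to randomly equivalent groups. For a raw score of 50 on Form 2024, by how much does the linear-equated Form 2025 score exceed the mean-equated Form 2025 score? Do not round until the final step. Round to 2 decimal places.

Mean-equated: 50 + (43.1 − 46.5) = 46.60
Linear-equated: (9.9/11.7)(50 − 46.5) + 43.1 = 46.062
Difference = 46.062 − 46.60 = -0.54

-0.54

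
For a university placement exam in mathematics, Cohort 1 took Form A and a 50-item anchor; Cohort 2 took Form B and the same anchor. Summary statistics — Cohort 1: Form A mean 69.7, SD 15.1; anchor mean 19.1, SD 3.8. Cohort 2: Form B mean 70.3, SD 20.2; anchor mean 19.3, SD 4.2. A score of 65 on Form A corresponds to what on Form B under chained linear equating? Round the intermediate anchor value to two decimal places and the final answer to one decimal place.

63.7

Form A → anchor (Cohort 1): v = (3.8/15.1)(65 − 69.7) + 19.1 = 17.92
anchor → Form B (Cohort 2): y = (20.2/4.2)(17.92 − 19.3) + 70.3 = 63.7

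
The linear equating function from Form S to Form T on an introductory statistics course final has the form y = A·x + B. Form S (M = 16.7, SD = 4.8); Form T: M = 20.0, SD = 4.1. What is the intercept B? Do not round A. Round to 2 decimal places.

A = SD_Y / SD_X = 4.1 / 4.8 = 0.854167
B = M_Y − A·M_X = 20.0 − 0.854167 × 16.7 = 5.74

5.74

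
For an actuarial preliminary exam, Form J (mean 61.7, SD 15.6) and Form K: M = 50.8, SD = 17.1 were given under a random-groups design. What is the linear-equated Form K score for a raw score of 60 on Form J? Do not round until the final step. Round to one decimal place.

48.9

Linear equating: y = (SD_Y/SD_X)(x − M_X) + M_Y
y = (17.1/15.6)(60 − 61.7) + 50.8
y = 1.096154 × -1.7 + 50.8 = -1.8635 + 50.8 = 48.9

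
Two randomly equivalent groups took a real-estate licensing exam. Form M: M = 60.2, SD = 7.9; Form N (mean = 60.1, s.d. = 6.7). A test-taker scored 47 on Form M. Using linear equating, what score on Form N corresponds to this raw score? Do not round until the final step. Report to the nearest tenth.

Linear equating: y = (SD_Y/SD_X)(x − M_X) + M_Y
y = (6.7/7.9)(47 − 60.2) + 60.1
y = 0.848101 × -13.2 + 60.1 = -11.1949 + 60.1 = 48.9

48.9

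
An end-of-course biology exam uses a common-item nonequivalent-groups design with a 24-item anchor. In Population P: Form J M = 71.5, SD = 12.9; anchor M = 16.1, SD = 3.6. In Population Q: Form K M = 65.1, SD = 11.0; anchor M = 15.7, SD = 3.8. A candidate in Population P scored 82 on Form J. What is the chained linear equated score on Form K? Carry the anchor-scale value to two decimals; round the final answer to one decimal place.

Form J → anchor (Population P): v = (3.6/12.9)(82 − 71.5) + 16.1 = 19.03
anchor → Form K (Population Q): y = (11.0/3.8)(19.03 − 15.7) + 65.1 = 74.7

74.7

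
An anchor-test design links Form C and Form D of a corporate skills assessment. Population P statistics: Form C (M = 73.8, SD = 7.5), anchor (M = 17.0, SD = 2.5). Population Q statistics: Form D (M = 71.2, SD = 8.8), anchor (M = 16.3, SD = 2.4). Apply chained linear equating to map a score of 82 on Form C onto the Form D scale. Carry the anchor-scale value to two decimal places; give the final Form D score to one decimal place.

Form C → anchor (Population P): v = (2.5/7.5)(82 − 73.8) + 17.0 = 19.73
anchor → Form D (Population Q): y = (8.8/2.4)(19.73 − 16.3) + 71.2 = 83.8

83.8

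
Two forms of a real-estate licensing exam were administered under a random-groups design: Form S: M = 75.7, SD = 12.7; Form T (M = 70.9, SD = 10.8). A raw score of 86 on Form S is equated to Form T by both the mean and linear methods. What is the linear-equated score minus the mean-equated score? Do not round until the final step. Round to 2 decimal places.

-1.54

Mean-equated: 86 + (70.9 − 75.7) = 81.20
Linear-equated: (10.8/12.7)(86 − 75.7) + 70.9 = 79.659
Difference = 79.659 − 81.20 = -1.54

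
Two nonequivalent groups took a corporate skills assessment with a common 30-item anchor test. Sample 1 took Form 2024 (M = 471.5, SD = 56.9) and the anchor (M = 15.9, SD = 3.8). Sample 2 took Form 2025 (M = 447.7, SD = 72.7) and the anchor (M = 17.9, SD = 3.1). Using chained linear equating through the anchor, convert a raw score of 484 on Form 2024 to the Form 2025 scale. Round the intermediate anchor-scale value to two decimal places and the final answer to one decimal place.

420.3

Form 2024 → anchor (Sample 1): v = (3.8/56.9)(484 − 471.5) + 15.9 = 16.73
anchor → Form 2025 (Sample 2): y = (72.7/3.1)(16.73 − 17.9) + 447.7 = 420.3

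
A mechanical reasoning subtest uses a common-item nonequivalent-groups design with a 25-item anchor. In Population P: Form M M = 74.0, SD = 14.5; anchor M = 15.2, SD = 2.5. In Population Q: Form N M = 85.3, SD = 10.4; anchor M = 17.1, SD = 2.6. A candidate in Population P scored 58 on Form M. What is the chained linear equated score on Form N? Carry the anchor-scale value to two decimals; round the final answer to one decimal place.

Form M → anchor (Population P): v = (2.5/14.5)(58 − 74.0) + 15.2 = 12.44
anchor → Form N (Population Q): y = (10.4/2.6)(12.44 − 17.1) + 85.3 = 66.7

66.7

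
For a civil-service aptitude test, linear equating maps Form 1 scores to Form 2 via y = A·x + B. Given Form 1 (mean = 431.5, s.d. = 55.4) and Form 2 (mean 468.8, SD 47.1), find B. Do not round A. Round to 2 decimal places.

101.95

A = SD_Y / SD_X = 47.1 / 55.4 = 0.850181
B = M_Y − A·M_X = 468.8 − 0.850181 × 431.5 = 101.95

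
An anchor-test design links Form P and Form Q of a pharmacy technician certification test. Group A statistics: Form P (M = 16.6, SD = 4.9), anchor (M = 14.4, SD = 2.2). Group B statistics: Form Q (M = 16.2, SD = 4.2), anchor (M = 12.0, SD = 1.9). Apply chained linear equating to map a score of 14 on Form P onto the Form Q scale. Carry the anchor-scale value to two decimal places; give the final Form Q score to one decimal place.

18.9

Form P → anchor (Group A): v = (2.2/4.9)(14 − 16.6) + 14.4 = 13.23
anchor → Form Q (Group B): y = (4.2/1.9)(13.23 − 12.0) + 16.2 = 18.9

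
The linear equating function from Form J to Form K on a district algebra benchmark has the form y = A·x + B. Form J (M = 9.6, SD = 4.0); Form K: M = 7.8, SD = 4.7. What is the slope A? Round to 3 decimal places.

A = SD_Y / SD_X = 4.7 / 4.0 = 1.175

1.175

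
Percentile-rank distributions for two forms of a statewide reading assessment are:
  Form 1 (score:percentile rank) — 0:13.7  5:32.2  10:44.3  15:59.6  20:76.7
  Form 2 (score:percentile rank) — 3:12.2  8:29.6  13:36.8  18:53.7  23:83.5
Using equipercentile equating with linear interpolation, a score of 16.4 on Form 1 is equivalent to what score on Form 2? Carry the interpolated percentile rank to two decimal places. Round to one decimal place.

PR of 16.4 on Form 1: 59.6 + (16.4 − 15)/(20 − 15) × (76.7 − 59.6) = 64.39
On Form 2, PR 64.39 falls between score 18 (PR 53.7) and 23 (PR 83.5).
Interpolate: 18 + (64.39 − 53.7)/(83.5 − 53.7) × (23 − 18) = 19.8

19.8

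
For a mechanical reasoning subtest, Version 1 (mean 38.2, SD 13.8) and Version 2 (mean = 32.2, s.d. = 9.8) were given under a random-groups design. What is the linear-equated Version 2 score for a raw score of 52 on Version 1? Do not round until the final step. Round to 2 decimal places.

42.00

Linear equating: y = (SD_Y/SD_X)(x − M_X) + M_Y
y = (9.8/13.8)(52 − 38.2) + 32.2
y = 0.710145 × 13.8 + 32.2 = 9.8000 + 32.2 = 42.00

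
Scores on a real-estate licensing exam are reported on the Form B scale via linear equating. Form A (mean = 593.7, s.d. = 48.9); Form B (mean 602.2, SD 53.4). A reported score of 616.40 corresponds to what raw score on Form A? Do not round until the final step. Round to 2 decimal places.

606.70

Invert y = (SD_Y/SD_X)(x − M_X) + M_Y:
x = (SD_X/SD_Y)(y − M_Y) + M_X = (48.9/53.4)(616.40 − 602.2) + 593.7
x = 0.915730 × 14.200 + 593.7 = 606.70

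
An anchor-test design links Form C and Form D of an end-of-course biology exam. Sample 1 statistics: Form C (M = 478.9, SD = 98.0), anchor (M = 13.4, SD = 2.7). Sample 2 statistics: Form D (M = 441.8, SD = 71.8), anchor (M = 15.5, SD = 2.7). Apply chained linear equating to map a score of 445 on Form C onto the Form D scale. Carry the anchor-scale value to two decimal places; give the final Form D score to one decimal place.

361.2

Form C → anchor (Sample 1): v = (2.7/98.0)(445 − 478.9) + 13.4 = 12.47
anchor → Form D (Sample 2): y = (71.8/2.7)(12.47 − 15.5) + 441.8 = 361.2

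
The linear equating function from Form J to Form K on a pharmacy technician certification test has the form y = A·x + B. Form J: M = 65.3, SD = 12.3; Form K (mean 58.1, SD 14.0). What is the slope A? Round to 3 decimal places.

1.138

A = SD_Y / SD_X = 14.0 / 12.3 = 1.138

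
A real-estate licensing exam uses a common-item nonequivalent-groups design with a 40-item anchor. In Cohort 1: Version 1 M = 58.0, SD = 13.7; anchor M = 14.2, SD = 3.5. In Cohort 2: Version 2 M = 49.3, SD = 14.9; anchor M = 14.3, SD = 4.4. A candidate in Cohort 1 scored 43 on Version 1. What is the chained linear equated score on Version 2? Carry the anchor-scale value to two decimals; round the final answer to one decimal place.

Version 1 → anchor (Cohort 1): v = (3.5/13.7)(43 − 58.0) + 14.2 = 10.37
anchor → Version 2 (Cohort 2): y = (14.9/4.4)(10.37 − 14.3) + 49.3 = 36.0

36.0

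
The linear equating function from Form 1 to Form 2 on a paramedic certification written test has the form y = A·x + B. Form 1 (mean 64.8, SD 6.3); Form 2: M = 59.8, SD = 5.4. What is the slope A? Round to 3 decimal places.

0.857

A = SD_Y / SD_X = 5.4 / 6.3 = 0.857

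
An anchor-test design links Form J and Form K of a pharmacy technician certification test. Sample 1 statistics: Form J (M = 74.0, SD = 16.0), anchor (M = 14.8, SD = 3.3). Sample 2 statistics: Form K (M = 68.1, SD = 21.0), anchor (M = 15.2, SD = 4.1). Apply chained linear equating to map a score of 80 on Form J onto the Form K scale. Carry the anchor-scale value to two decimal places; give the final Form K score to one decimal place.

Form J → anchor (Sample 1): v = (3.3/16.0)(80 − 74.0) + 14.8 = 16.04
anchor → Form K (Sample 2): y = (21.0/4.1)(16.04 − 15.2) + 68.1 = 72.4

72.4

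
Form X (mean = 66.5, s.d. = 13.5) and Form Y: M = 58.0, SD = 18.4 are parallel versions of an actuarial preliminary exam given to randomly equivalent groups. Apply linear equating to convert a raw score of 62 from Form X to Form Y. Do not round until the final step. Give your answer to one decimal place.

51.9

Linear equating: y = (SD_Y/SD_X)(x − M_X) + M_Y
y = (18.4/13.5)(62 − 66.5) + 58.0
y = 1.362963 × -4.5 + 58.0 = -6.1333 + 58.0 = 51.9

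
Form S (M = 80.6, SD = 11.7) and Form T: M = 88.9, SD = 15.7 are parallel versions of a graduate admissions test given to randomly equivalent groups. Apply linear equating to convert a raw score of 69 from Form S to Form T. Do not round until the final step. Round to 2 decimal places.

73.33

Linear equating: y = (SD_Y/SD_X)(x − M_X) + M_Y
y = (15.7/11.7)(69 − 80.6) + 88.9
y = 1.341880 × -11.6 + 88.9 = -15.5658 + 88.9 = 73.33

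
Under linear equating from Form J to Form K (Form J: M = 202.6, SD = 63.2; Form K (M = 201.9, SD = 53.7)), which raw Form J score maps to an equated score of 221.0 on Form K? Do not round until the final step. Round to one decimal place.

Invert y = (SD_Y/SD_X)(x − M_X) + M_Y:
x = (SD_X/SD_Y)(y − M_Y) + M_X = (63.2/53.7)(221.0 − 201.9) + 202.6
x = 1.176909 × 19.100 + 202.6 = 225.1

225.1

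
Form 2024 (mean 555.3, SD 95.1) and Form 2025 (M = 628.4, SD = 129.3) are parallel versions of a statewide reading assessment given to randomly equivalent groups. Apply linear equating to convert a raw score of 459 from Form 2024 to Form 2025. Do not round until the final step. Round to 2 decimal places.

Linear equating: y = (SD_Y/SD_X)(x − M_X) + M_Y
y = (129.3/95.1)(459 − 555.3) + 628.4
y = 1.359621 × -96.3 + 628.4 = -130.9315 + 628.4 = 497.47

497.47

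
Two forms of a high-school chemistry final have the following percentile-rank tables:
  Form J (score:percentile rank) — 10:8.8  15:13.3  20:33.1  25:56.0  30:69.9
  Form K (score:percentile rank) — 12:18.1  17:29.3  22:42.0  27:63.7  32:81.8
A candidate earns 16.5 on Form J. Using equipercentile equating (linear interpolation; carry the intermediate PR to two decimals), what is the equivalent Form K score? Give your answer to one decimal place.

PR of 16.5 on Form J: 13.3 + (16.5 − 15)/(20 − 15) × (33.1 − 13.3) = 19.24
On Form K, PR 19.24 falls between score 12 (PR 18.1) and 17 (PR 29.3).
Interpolate: 12 + (19.24 − 18.1)/(29.3 − 18.1) × (17 − 12) = 12.5

12.5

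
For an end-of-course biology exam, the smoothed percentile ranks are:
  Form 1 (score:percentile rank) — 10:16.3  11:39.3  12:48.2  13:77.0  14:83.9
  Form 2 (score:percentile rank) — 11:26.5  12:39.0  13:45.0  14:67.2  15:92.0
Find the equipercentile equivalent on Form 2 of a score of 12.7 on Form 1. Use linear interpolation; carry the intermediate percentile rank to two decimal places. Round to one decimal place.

14.0

PR of 12.7 on Form 1: 48.2 + (12.7 − 12)/(13 − 12) × (77.0 − 48.2) = 68.36
On Form 2, PR 68.36 falls between score 14 (PR 67.2) and 15 (PR 92.0).
Interpolate: 14 + (68.36 − 67.2)/(92.0 − 67.2) × (15 − 14) = 14.0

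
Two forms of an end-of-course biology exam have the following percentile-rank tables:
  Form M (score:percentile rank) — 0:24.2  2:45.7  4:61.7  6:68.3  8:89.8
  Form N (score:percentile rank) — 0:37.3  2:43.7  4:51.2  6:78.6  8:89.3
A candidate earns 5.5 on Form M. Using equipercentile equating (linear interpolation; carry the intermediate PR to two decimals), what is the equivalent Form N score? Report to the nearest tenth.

PR of 5.5 on Form M: 61.7 + (5.5 − 4)/(6 − 4) × (68.3 − 61.7) = 66.65
On Form N, PR 66.65 falls between score 4 (PR 51.2) and 6 (PR 78.6).
Interpolate: 4 + (66.65 − 51.2)/(78.6 − 51.2) × (6 − 4) = 5.1

5.1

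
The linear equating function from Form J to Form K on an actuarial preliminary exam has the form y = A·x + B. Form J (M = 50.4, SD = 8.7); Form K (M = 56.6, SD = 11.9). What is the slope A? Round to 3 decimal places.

A = SD_Y / SD_X = 11.9 / 8.7 = 1.368

1.368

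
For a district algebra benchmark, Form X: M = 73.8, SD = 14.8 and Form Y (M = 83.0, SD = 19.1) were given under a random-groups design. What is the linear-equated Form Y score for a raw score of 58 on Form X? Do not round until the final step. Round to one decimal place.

62.6

Linear equating: y = (SD_Y/SD_X)(x − M_X) + M_Y
y = (19.1/14.8)(58 − 73.8) + 83.0
y = 1.290541 × -15.8 + 83.0 = -20.3905 + 83.0 = 62.6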